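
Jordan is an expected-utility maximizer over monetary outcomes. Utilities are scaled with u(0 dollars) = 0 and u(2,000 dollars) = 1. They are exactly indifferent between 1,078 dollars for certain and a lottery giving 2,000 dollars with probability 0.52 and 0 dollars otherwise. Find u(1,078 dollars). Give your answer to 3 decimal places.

0.520

By the standard-gamble method, u(1,078 dollars) is just the indifference probability on the best outcome: 0.52.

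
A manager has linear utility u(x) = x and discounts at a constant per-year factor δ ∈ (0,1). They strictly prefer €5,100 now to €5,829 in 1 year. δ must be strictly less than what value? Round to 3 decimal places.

Comparing present values: 5100 > δ·5829.
Dividing through by 5829 gives δ < 0.87494.

δ < 0.875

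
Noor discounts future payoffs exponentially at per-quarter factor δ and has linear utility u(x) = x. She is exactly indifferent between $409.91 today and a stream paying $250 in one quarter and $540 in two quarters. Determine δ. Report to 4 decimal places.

δ ≈ 0.6700

The stream is worth 250δ + 540δ² today, so 250δ + 540δ² = 409.91.
So 540δ² + 250δ − 409.91 = 0.
δ = (−250 + √(250² + 4·540·409.91)) / (2·540) = (−250 + √947905.60) / 1080 ≈ 0.6700.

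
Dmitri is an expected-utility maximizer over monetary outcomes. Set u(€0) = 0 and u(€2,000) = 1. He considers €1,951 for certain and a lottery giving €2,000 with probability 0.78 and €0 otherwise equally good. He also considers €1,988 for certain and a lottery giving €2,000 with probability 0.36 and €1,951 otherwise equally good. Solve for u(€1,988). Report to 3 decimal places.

From the first indifference, u(€1,951) = 0.78·u(€2,000) + 0.22·u(€0) = 0.78·1 + 0.22·0 = 0.78.
Chaining: u(€1,988) = 0.36·1.00 + 0.64·0.78 = 0.8592.

0.859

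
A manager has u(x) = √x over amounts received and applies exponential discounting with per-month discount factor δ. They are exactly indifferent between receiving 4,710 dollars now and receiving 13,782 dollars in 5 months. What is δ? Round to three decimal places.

δ ≈ 0.898

The payoff in 5 months is discounted by δ^5, so u(4710) = δ^5·u(13782) and δ^5 = u(4710)/u(13782).
With u(x) = √x: δ^5 = √4710/√13782 = √(4710/13782) = 0.58459.
Taking the 5th root: δ = 0.58459^(1/5) ≈ 0.898.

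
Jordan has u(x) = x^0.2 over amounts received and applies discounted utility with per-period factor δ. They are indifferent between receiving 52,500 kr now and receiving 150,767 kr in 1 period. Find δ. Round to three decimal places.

δ ≈ 0.810

Indifference means u(52500) = δ · u(150767), so δ = u(52500)/u(150767).
Since u(x) = x^0.2, δ = (52500/150767)^0.2 = 0.34822^0.2 = 0.80979.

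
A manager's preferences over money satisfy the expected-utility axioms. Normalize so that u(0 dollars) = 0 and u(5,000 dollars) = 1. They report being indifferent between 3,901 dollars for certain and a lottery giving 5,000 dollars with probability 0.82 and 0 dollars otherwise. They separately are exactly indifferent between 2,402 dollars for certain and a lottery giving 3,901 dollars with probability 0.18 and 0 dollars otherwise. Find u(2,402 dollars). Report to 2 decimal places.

0.15

From the first indifference, u(3,901 dollars) = 0.82·u(5,000 dollars) + 0.18·u(0 dollars) = 0.82·1 + 0.18·0 = 0.82.
The second indifference gives u(2,402 dollars) = 0.18·u(3,901 dollars) + 0.82·u(0 dollars) = 0.18·0.82 + 0.82·0.00 = 0.1476.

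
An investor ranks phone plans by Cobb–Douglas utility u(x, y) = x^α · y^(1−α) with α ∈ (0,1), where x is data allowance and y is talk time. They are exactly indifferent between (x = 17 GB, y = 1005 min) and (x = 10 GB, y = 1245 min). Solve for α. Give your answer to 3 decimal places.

α ≈ 0.288

Set the two utilities equal: 17^α·1005^(1−α) = 10^α·1245^(1−α).
Rearrange to (17/10)^α = (1245/1005)^(1−α) and take logs: α·0.530628 = (1−α)·0.214148.
So α/(1−α) = (0.214148)/(0.530628) = 0.403575, and α = 0.403575/1.403575 ≈ 0.288.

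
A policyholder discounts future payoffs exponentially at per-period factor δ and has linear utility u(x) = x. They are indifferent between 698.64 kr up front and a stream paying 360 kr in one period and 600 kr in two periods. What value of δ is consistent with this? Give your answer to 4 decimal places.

Present value of the stream is 360·δ + 600·δ². Indifference gives 360δ + 600δ² = 698.64.
Rearranged: 600δ² + 360δ − 698.64 = 0.
By the quadratic formula (taking the positive root), δ = (−360 + √1806336.00) / 1200 ≈ 0.8200.

δ ≈ 0.8200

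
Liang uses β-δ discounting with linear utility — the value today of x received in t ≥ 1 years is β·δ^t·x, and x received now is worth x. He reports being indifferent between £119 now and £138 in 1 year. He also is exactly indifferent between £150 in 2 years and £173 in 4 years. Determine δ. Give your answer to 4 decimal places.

δ ≈ 0.9312

The second indifference involves only future payoffs, so β cancels: β·δ^2·150 = β·δ^4·173, giving δ^2 = 150/173 = 0.86705, so δ = 0.93116.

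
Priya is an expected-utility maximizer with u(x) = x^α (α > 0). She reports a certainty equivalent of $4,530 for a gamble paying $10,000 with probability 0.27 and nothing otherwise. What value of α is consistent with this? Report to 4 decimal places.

α ≈ 1.6535

The lottery's expected utility is 0.27·u(10000) + 0.73·u(0) = 0.27·10000^α (since u(0) = 0 for α > 0).
Setting u(4530) equal to that: 4530^α = 0.27·10000^α ⇒ (4530/10000)^α = 0.27.
Taking logs: α·ln(4530/10000) = ln(0.27), so α = -1.3093333 / -0.7918632 ≈ 1.6535.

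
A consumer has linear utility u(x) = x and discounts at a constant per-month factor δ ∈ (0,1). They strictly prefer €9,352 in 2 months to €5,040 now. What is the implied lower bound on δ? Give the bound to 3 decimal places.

Under u(x) = x this choice says 5040 < δ^2·9352.
So δ^2 > 5040/9352 = 0.53892; taking the square root of both positive sides preserves the inequality.
δ > (5040/9352)^(1/2) ≈ 0.734.

δ > 0.734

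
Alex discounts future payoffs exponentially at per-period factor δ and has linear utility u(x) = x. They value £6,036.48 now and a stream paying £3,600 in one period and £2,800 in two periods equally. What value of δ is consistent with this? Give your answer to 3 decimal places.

Present value of the stream is 3600·δ + 2800·δ². Indifference gives 3600δ + 2800δ² = 6036.48.
That is, 2800δ² + 3600δ − 6036.48 = 0, a quadratic in δ.
δ = (−3600 + √(3600² + 4·2800·6036.48)) / (2·2800) = (−3600 + √80568576.00) / 5600 ≈ 0.960.

δ ≈ 0.960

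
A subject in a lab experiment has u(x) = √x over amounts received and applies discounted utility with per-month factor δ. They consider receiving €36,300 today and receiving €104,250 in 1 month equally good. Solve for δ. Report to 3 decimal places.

δ ≈ 0.590

Equating discounted utilities: u(36300) = δ·u(104250) ⇒ δ = u(36300)/u(104250).
Since u(x) = √x, δ = √(36300/104250) = 0.59009.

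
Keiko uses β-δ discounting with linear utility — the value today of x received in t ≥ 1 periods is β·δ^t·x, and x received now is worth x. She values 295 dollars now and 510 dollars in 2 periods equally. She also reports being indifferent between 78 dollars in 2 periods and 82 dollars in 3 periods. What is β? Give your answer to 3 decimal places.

β ≈ 0.639

From the later pair, β·δ^2·78 = β·δ^3·82; dividing through, δ = 78/82 = 0.95122.
The first indifference: 295 = β·δ^2·510, so β = 295/(δ^2·510) = 295/(0.90482·510) ≈ 0.639.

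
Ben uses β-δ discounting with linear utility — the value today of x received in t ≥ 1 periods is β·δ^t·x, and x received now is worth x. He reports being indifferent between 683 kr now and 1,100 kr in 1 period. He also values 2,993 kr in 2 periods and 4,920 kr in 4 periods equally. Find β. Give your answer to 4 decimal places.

β ≈ 0.7961

From the later pair, β·δ^2·2993 = β·δ^4·4920; dividing through, δ^2 = 2993/4920 = 0.60833, so δ = 0.77996.
The first indifference: 683 = β·δ·1100, so β = 683/(δ·1100) = 683/(0.77996·1100) ≈ 0.7961.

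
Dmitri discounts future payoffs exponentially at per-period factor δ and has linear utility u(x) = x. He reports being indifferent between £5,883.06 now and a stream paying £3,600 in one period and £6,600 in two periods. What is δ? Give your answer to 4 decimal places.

Present value of the stream is 3600·δ + 6600·δ². Indifference gives 3600δ + 6600δ² = 5883.06.
Rearranged: 6600δ² + 3600δ − 5883.06 = 0.
The positive root is δ = [−3600 + √(3600² + 4·6600·5883.06)] / (2·6600) = (−3600 + 12972.000)/13200 ≈ 0.7100.

δ ≈ 0.7100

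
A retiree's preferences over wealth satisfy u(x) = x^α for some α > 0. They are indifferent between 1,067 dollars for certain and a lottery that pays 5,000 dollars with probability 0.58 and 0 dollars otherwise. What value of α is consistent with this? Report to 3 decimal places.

α ≈ 0.353

EU(lottery) = 0.58·5000^α + 0.42·0 = 0.58·5000^α.
Indifference: 1067^α = 0.58·5000^α, so (1067/5000)^α = 0.58.
α = ln(0.58) / ln(1067/5000) = -0.544727/-1.544587 ≈ 0.353.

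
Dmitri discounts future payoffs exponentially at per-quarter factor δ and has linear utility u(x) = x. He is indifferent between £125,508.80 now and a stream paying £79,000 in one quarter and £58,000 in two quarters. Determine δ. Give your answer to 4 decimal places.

Present value of the stream is 79000·δ + 58000·δ². Indifference gives 79000δ + 58000δ² = 125508.80.
So 58000δ² + 79000δ − 125508.80 = 0.
δ = (−79000 + √(79000² + 4·58000·125508.80)) / (2·58000) = (−79000 + √35359041600.00) / 116000 ≈ 0.9400.

δ ≈ 0.9400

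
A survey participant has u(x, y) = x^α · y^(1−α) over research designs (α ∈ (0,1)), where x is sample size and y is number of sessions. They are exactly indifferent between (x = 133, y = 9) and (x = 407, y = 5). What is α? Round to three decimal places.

α ≈ 0.344

Set the two utilities equal: 133^α·9^(1−α) = 407^α·5^(1−α).
(133/407)^α = (5/9)^(1−α); take logs: α·ln(133/407) = (1−α)·ln(5/9), i.e. α·-1.118464 = (1−α)·-0.587787.
Thus α·(-1.706251) = -0.587787, so α = -0.587787/-1.706251 ≈ 0.344.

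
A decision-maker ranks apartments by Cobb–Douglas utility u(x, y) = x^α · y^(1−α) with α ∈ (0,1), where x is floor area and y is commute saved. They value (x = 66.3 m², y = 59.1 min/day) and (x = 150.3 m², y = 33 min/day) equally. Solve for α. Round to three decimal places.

Indifference: 66.3^α · 59.1^(1−α) = 150.3^α · 33^(1−α).
Taking logs: α·ln 66.3 + (1−α)·ln 59.1 = α·ln 150.3 + (1−α)·ln 33, i.e. α·-0.818443 = (1−α)·-0.582723.
So α/(1−α) = (-0.582723)/(-0.818443) = 0.711990, and α = 0.711990/1.711990 ≈ 0.416.

α ≈ 0.416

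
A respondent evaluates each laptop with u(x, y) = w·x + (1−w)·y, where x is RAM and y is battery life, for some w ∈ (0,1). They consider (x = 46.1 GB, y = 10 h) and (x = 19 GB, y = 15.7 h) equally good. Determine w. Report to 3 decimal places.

Indifference: w·46.1 + (1−w)·10 = w·19 + (1−w)·15.7.
Collecting terms: w·27.1 = (1−w)·5.7.
Hence w = 5.7/(27.1+5.7) = 5.7/32.8 = 0.174.

w = 0.174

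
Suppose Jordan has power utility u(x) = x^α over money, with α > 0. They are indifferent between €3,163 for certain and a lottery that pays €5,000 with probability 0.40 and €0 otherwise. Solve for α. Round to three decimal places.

EU(lottery) = 0.40·5000^α + 0.60·0 = 0.40·5000^α.
Equating: 3163^α = 0.40·5000^α, i.e. 0.6326^α = 0.40.
α = ln(0.40) / ln(3163/5000) = -0.916291/-0.457917 ≈ 2.001.

α ≈ 2.001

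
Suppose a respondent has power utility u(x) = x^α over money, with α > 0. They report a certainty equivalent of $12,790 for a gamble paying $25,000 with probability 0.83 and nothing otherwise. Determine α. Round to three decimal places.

EU(lottery) = 0.83·25000^α + 0.17·0 = 0.83·25000^α.
Setting u(12790) equal to that: 12790^α = 0.83·25000^α ⇒ (12790/25000)^α = 0.83.
α = ln(0.83) / ln(12790/25000) = -0.186330/-0.670212 ≈ 0.278.

α ≈ 0.278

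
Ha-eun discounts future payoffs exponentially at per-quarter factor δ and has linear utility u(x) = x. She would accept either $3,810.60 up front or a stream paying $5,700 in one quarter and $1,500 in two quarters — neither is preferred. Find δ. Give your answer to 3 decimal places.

δ ≈ 0.580

Present value of the stream is 5700·δ + 1500·δ². Indifference gives 5700δ + 1500δ² = 3810.60.
That is, 1500δ² + 5700δ − 3810.60 = 0, a quadratic in δ.
The positive root is δ = [−5700 + √(5700² + 4·1500·3810.60)] / (2·1500) = (−5700 + 7440.000)/3000 ≈ 0.580.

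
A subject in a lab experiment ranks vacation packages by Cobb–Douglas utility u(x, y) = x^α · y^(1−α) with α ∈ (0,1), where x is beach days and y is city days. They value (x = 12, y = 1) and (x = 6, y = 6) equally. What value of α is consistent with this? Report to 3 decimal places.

α ≈ 0.721

The Cobb–Douglas utilities coincide, so 12^α·1^(1−α) = 6^α·6^(1−α).
(12/6)^α = (6/1)^(1−α); take logs: α·ln(12/6) = (1−α)·ln(6/1), i.e. α·0.693147 = (1−α)·1.791759.
With A = 0.693147 and B = 1.791759: α·A = (1−α)·B, so α = B/(A+B) = 1.791759/2.484906 ≈ 0.721.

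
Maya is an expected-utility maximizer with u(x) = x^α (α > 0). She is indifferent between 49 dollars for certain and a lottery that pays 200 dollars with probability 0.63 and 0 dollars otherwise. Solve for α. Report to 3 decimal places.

α ≈ 0.329

The lottery's expected utility is 0.63·u(200) + 0.37·u(0) = 0.63·200^α (since u(0) = 0 for α > 0).
Equating: 49^α = 0.63·200^α, i.e. 0.2450^α = 0.63.
Taking logs: α·ln(49/200) = ln(0.63), so α = -0.462035 / -1.406497 ≈ 0.329.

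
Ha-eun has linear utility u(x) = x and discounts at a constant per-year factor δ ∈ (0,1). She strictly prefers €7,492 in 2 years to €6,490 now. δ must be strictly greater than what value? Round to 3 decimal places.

Comparing present values: 6490 < δ^2·7492.
Dividing by 7492: δ^2 > 0.86626. Both sides are positive, so the square root keeps the direction.
δ > 0.86626^(1/2) = 0.931.

δ > 0.931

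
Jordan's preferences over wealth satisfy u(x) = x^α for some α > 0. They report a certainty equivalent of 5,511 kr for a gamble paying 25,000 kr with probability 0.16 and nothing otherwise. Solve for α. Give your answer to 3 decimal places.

α ≈ 1.212

The lottery's expected utility is 0.16·u(25000) + 0.84·u(0) = 0.16·25000^α (since u(0) = 0 for α > 0).
Indifference: 5511^α = 0.16·25000^α, so (5511/25000)^α = 0.16.
α = ln(0.16) / ln(5511/25000) = -1.832581/-1.512130 ≈ 1.212.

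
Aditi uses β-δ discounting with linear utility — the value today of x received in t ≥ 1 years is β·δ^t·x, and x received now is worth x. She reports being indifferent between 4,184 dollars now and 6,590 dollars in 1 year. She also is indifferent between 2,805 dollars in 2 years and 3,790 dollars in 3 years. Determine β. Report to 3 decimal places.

β ≈ 0.858

Both payoffs in the second observation are in the future, so β drops out: δ^2·2805 = δ^3·3790 ⇒ δ = 2805/3790 = 0.74011.
Now use the now-vs-future pair: 4184 = β·δ·6590 gives β = 4184/(0.74011·6590) ≈ 0.858.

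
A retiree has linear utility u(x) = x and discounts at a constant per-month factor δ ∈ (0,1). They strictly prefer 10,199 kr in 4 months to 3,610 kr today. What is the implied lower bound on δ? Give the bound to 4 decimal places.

δ > 0.7713

The preference means 3610 < δ^4·10199.
Hence δ^4 > 3610/10199 = 0.35396, and x ↦ x^(1/4) is increasing on (0,∞).
δ > 0.35396^(1/4) = 0.7713.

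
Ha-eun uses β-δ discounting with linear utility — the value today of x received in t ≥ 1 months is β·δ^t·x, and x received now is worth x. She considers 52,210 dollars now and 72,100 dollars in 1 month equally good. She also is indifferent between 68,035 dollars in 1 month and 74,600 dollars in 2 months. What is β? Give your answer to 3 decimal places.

Both payoffs in the second observation are in the future, so β drops out: δ^1·68035 = δ^2·74600 ⇒ δ = 68035/74600 = 0.91200.
Now use the now-vs-future pair: 52210 = β·δ·72100 gives β = 52210/(0.91200·72100) ≈ 0.794.

β ≈ 0.794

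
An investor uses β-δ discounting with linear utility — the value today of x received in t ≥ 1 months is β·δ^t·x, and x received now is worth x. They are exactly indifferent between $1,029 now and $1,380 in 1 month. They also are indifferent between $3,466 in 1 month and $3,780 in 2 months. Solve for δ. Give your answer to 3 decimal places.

δ ≈ 0.917

From the later pair, β·δ^1·3466 = β·δ^2·3780; dividing through, δ = 3466/3780 = 0.91693.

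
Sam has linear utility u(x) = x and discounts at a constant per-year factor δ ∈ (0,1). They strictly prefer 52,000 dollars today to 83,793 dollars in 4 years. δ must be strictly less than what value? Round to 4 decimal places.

δ < 0.8876

Under u(x) = x this choice says 52000 > δ^4·83793.
Hence δ^4 < 52000/83793 = 0.62058, and x ↦ x^(1/4) is increasing on (0,∞).
δ < (52000/83793)^(1/4) ≈ 0.8876.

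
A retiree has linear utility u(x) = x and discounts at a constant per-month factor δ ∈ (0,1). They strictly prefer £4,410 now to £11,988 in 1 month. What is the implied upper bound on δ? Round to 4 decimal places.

Comparing present values: 4410 > δ·11988.
Dividing through by 11988 gives δ < 0.36787.

δ < 0.3679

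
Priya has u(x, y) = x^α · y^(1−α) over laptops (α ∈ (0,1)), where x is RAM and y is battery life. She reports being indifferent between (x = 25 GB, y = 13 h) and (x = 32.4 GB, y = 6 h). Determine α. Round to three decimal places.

α ≈ 0.749

Indifference: 25^α · 13^(1−α) = 32.4^α · 6^(1−α).
Taking logs: α·ln 25 + (1−α)·ln 13 = α·ln 32.4 + (1−α)·ln 6, i.e. α·-0.259283 = (1−α)·-0.773190.
With A = -0.259283 and B = -0.773190: α·A = (1−α)·B, so α = B/(A+B) = -0.773190/-1.032473 ≈ 0.749.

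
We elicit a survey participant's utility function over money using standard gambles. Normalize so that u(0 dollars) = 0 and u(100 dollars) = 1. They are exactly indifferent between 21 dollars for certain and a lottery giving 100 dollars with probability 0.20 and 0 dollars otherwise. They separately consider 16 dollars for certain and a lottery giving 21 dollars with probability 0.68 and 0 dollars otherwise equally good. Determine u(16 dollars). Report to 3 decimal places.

0.136

The first gamble pins u(21 dollars): it must equal 0.20·1 + 0.80·0 = 0.20.
The second indifference gives u(16 dollars) = 0.68·u(21 dollars) + 0.32·u(0 dollars) = 0.68·0.20 + 0.32·0.00 = 0.1360.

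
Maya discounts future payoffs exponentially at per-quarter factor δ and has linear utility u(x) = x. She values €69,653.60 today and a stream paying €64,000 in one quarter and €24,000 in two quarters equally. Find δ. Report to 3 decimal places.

δ ≈ 0.830

Present value of the stream is 64000·δ + 24000·δ². Indifference gives 64000δ + 24000δ² = 69653.60.
So 24000δ² + 64000δ − 69653.60 = 0.
δ = (−64000 + √(64000² + 4·24000·69653.60)) / (2·24000) = (−64000 + √10782745600.00) / 48000 ≈ 0.830.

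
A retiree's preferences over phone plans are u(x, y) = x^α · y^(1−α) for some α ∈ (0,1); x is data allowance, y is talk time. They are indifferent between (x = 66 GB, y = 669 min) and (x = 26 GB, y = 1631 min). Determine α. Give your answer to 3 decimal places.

The Cobb–Douglas utilities coincide, so 66^α·669^(1−α) = 26^α·1631^(1−α).
Taking logs: α·ln 66 + (1−α)·ln 669 = α·ln 26 + (1−α)·ln 1631, i.e. α·0.931558 = (1−α)·0.891165.
So α/(1−α) = (0.891165)/(0.931558) = 0.956639, and α = 0.956639/1.956639 ≈ 0.489.

α ≈ 0.489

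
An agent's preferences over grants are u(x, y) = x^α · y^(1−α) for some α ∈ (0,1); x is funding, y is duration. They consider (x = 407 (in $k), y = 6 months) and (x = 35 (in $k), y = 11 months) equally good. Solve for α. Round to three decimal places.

Indifference: 407^α · 6^(1−α) = 35^α · 11^(1−α).
(407/35)^α = (11/6)^(1−α); take logs: α·ln(407/35) = (1−α)·ln(11/6), i.e. α·2.453465 = (1−α)·0.606136.
Thus α·(3.059601) = 0.606136, so α = 0.606136/3.059601 ≈ 0.198.

α ≈ 0.198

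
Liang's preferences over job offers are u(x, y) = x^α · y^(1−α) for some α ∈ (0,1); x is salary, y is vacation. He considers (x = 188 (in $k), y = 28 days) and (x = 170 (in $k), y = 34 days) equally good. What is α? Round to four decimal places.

The Cobb–Douglas utilities coincide, so 188^α·28^(1−α) = 170^α·34^(1−α).
Taking logs: α·ln 188 + (1−α)·ln 28 = α·ln 170 + (1−α)·ln 34, i.e. α·0.1006435 = (1−α)·0.1941560.
With A = 0.1006435 and B = 0.1941560: α·A = (1−α)·B, so α = B/(A+B) = 0.1941560/0.2947995 ≈ 0.6586.

α ≈ 0.6586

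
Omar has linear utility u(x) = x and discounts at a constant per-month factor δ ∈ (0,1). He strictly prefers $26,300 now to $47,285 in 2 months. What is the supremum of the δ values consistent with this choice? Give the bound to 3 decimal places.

δ < 0.746

Comparing present values: 26300 > δ^2·47285.
Dividing by 47285: δ^2 < 0.55620. Both sides are positive, so the square root keeps the direction.
δ < 0.55620^(1/2) = 0.746.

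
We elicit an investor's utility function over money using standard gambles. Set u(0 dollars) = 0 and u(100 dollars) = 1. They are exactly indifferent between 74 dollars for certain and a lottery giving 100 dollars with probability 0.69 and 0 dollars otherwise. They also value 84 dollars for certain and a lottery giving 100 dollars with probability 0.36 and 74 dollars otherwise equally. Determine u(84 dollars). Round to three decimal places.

0.802

The first gamble pins u(74 dollars): it must equal 0.69·1 + 0.31·0 = 0.69.
The second indifference gives u(84 dollars) = 0.36·u(100 dollars) + 0.64·u(74 dollars) = 0.36·1.00 + 0.64·0.69 = 0.8016.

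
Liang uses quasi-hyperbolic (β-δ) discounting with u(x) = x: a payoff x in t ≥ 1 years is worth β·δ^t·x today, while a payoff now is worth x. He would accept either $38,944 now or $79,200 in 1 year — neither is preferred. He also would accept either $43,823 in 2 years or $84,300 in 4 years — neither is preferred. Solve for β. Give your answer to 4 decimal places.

Both payoffs in the second observation are in the future, so β drops out: δ^2·43823 = δ^4·84300 ⇒ δ^2 = 43823/84300 = 0.51985, so δ = 0.72100.
Now use the now-vs-future pair: 38944 = β·δ·79200 gives β = 38944/(0.72100·79200) ≈ 0.6820.

β ≈ 0.6820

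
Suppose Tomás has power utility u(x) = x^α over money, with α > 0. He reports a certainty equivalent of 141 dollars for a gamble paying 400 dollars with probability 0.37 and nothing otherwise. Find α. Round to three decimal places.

The lottery's expected utility is 0.37·u(400) + 0.63·u(0) = 0.37·400^α (since u(0) = 0 for α > 0).
Indifference: 141^α = 0.37·400^α, so (141/400)^α = 0.37.
Take logs: α = ln 0.37 / ln(141/400) ≈ 0.95353.

α ≈ 0.954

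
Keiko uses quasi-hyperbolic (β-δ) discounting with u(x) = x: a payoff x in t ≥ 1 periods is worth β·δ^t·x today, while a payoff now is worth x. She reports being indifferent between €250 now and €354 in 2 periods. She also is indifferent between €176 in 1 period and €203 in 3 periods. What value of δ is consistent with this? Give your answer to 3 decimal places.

δ ≈ 0.931

Both payoffs in the second observation are in the future, so β drops out: δ^1·176 = δ^3·203 ⇒ δ^2 = 176/203 = 0.86700, so δ = 0.93113.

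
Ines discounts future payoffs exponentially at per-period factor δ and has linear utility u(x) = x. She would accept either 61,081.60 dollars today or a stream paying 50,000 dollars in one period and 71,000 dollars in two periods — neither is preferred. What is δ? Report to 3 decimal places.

Present value of the stream is 50000·δ + 71000·δ². Indifference gives 50000δ + 71000δ² = 61081.60.
So 71000δ² + 50000δ − 61081.60 = 0.
By the quadratic formula (taking the positive root), δ = (−50000 + √19847174400.00) / 142000 ≈ 0.640.

δ ≈ 0.640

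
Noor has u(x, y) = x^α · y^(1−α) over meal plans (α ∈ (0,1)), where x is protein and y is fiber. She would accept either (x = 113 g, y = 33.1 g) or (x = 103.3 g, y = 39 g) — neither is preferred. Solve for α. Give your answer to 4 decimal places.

Indifference: 113^α · 33.1^(1−α) = 103.3^α · 39^(1−α).
Rearrange to (113/103.3)^α = (39/33.1)^(1−α) and take logs: α·0.0897504 = (1−α)·0.1640284.
So α/(1−α) = (0.1640284)/(0.0897504) = 1.8276063, and α = 1.8276063/2.8276063 ≈ 0.6463.

α ≈ 0.6463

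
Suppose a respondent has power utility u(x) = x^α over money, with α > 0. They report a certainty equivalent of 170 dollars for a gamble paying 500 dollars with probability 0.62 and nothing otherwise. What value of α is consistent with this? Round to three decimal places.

α ≈ 0.443

The lottery's expected utility is 0.62·u(500) + 0.38·u(0) = 0.62·500^α (since u(0) = 0 for α > 0).
Equating: 170^α = 0.62·500^α, i.e. 0.3400^α = 0.62.
Taking logs: α·ln(170/500) = ln(0.62), so α = -0.478036 / -1.078810 ≈ 0.443.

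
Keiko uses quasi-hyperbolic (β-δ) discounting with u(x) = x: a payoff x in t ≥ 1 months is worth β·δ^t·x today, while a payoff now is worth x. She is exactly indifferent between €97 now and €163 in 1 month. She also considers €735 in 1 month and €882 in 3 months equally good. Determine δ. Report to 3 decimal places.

The second indifference involves only future payoffs, so β cancels: β·δ^1·735 = β·δ^3·882, giving δ^2 = 735/882 = 0.83333, so δ = 0.91287.

δ ≈ 0.913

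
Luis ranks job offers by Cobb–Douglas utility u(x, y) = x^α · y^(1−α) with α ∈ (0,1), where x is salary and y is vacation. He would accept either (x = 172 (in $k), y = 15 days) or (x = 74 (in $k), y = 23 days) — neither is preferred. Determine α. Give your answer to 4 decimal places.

Set the two utilities equal: 172^α·15^(1−α) = 74^α·23^(1−α).
Rearrange to (172/74)^α = (23/15)^(1−α) and take logs: α·0.8434294 = (1−α)·0.4274440.
With A = 0.8434294 and B = 0.4274440: α·A = (1−α)·B, so α = B/(A+B) = 0.4274440/1.2708734 ≈ 0.3363.

α ≈ 0.3363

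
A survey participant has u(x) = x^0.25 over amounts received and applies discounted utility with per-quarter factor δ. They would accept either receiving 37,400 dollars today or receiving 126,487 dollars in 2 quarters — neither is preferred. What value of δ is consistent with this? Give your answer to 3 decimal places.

δ ≈ 0.859

Indifference means u(37400) = δ^2 · u(126487), so δ^2 = u(37400)/u(126487).
With u(x) = x^0.25: δ^2 = 37400^0.25/126487^0.25 = (37400/126487)^0.25 = 0.73741.
Hence δ = (0.73741)^(1/2) = 0.85872.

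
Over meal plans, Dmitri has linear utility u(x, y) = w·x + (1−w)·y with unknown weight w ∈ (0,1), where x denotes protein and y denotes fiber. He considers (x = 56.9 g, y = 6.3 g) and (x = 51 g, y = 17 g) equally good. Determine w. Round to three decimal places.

Equating utilities: w·56.9 + (1−w)·6.3 = w·51 + (1−w)·17.
Rearranging, 5.9·w − 10.7·(1−w) = 0.
Hence w = 10.7/(5.9+10.7) = 10.7/16.6 = 0.645.

w = 0.645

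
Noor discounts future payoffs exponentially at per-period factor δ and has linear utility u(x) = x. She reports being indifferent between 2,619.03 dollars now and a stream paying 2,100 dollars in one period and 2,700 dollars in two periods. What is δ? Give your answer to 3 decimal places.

The stream is worth 2100δ + 2700δ² today, so 2100δ + 2700δ² = 2619.03.
That is, 2700δ² + 2100δ − 2619.03 = 0, a quadratic in δ.
The positive root is δ = [−2100 + √(2100² + 4·2700·2619.03)] / (2·2700) = (−2100 + 5718.000)/5400 ≈ 0.670.

δ ≈ 0.670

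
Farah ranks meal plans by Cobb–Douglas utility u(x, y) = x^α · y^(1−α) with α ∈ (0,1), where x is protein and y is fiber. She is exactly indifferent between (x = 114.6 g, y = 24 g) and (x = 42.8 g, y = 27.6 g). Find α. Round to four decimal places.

α ≈ 0.1243

Indifference: 114.6^α · 24^(1−α) = 42.8^α · 27.6^(1−α).
Taking logs: α·ln 114.6 + (1−α)·ln 24 = α·ln 42.8 + (1−α)·ln 27.6, i.e. α·0.9849097 = (1−α)·0.1397619.
So α/(1−α) = (0.1397619)/(0.9849097) = 0.1419033, and α = 0.1419033/1.1419033 ≈ 0.1243.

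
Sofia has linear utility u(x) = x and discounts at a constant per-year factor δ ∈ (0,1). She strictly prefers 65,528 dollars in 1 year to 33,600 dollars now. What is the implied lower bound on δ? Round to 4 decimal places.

The preference means 33600 < δ·65528.
Dividing through by 65528 gives δ > 0.51276.

δ > 0.5128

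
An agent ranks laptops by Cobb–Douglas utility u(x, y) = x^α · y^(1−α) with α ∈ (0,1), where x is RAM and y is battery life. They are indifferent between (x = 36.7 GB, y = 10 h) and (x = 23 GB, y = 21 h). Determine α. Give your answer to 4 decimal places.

The Cobb–Douglas utilities coincide, so 36.7^α·10^(1−α) = 23^α·21^(1−α).
Rearrange to (36.7/23)^α = (21/10)^(1−α) and take logs: α·0.4672825 = (1−α)·0.7419373.
So α/(1−α) = (0.7419373)/(0.4672825) = 1.5877704, and α = 1.5877704/2.5877704 ≈ 0.6136.

α ≈ 0.6136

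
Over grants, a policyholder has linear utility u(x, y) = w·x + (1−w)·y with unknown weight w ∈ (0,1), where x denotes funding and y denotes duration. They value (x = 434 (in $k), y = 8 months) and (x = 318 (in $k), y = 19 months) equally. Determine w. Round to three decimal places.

w = 0.087

Indifference: w·434 + (1−w)·8 = w·318 + (1−w)·19.
w·(434−318) = (1−w)·(19−8), i.e. w·116 = (1−w)·11.
The marginal rate of substitution is 11/116, so w = 11/(116+11) = 0.087.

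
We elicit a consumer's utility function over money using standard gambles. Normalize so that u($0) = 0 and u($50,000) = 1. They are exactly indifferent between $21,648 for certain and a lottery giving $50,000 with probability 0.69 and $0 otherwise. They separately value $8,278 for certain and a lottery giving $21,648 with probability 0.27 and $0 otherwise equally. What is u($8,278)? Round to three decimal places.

First, u($21,648) = 0.69·u($50,000) + 0.31·u($0) = 0.69.
Then u($8,278) = 0.27·u($21,648) + 0.73·u($0) = 0.27·0.69 + 0.73·0.00 = 0.1863.

0.186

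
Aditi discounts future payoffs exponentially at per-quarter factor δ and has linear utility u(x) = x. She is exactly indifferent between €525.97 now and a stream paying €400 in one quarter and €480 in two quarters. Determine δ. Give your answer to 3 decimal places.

δ ≈ 0.710

Equating present values: 525.97 = 400δ + 480δ².
Rearranged: 480δ² + 400δ − 525.97 = 0.
By the quadratic formula (taking the positive root), δ = (−400 + √1169862.40) / 960 ≈ 0.710.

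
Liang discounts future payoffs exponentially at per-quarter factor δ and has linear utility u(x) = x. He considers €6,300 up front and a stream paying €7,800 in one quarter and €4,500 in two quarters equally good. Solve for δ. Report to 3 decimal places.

The stream is worth 7800δ + 4500δ² today, so 7800δ + 4500δ² = 6300.
That is, 4500δ² + 7800δ − 6300 = 0, a quadratic in δ.
The positive root is δ = [−7800 + √(7800² + 4·4500·6300)] / (2·4500) = (−7800 + 13200.000)/9000 ≈ 0.600.

δ ≈ 0.600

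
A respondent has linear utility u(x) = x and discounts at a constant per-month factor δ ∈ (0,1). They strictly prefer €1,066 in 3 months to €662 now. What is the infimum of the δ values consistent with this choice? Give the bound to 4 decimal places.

δ > 0.8532

Comparing present values: 662 < δ^3·1066.
Hence δ^3 > 662/1066 = 0.62101, and x ↦ x^(1/3) is increasing on (0,∞).
δ > (662/1066)^(1/3) ≈ 0.8532.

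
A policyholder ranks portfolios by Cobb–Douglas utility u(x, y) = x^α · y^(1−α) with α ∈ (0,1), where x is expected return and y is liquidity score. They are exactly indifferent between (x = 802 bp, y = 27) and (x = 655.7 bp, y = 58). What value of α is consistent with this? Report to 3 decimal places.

α ≈ 0.792

Set the two utilities equal: 802^α·27^(1−α) = 655.7^α·58^(1−α).
Rearrange to (802/655.7)^α = (58/27)^(1−α) and take logs: α·0.201405 = (1−α)·0.764606.
So α/(1−α) = (0.764606)/(0.201405) = 3.796361, and α = 3.796361/4.796361 ≈ 0.792.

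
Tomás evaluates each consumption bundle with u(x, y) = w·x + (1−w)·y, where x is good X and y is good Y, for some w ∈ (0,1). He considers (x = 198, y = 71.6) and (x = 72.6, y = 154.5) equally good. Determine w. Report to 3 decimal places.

Equating utilities: w·198 + (1−w)·71.6 = w·72.6 + (1−w)·154.5.
w·(198−72.6) = (1−w)·(154.5−71.6), i.e. w·125.4 = (1−w)·82.9.
So w/(1−w) = 82.9/125.4 = 0.6611, giving w = 82.9/(125.4+82.9) = 0.398.

w = 0.398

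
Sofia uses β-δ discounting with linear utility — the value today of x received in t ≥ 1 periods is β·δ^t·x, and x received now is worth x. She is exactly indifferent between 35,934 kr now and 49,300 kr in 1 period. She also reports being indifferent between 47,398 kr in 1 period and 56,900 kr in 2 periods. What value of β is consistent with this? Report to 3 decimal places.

β ≈ 0.875

The second indifference involves only future payoffs, so β cancels: β·δ^1·47398 = β·δ^2·56900, giving δ = 47398/56900 = 0.83301.
The first indifference: 35934 = β·δ·49300, so β = 35934/(δ·49300) = 35934/(0.83301·49300) ≈ 0.875.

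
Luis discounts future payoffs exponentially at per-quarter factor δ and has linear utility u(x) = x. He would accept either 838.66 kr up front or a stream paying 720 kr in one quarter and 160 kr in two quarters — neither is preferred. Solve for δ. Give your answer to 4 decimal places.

The stream is worth 720δ + 160δ² today, so 720δ + 160δ² = 838.66.
So 160δ² + 720δ − 838.66 = 0.
By the quadratic formula (taking the positive root), δ = (−720 + √1055142.40) / 320 ≈ 0.9600.

δ ≈ 0.9600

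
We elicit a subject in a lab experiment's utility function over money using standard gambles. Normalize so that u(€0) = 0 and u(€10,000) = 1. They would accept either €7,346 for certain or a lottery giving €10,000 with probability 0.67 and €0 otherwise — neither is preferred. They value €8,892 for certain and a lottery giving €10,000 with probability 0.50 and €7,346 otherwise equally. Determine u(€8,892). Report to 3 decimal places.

From the first indifference, u(€7,346) = 0.67·u(€10,000) + 0.33·u(€0) = 0.67·1 + 0.33·0 = 0.67.
Chaining: u(€8,892) = 0.50·1.00 + 0.50·0.67 = 0.8350.

0.835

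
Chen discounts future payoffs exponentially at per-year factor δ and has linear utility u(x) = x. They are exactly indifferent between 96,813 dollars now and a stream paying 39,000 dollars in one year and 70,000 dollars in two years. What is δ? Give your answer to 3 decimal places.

Present value of the stream is 39000·δ + 70000·δ². Indifference gives 39000δ + 70000δ² = 96813.
That is, 70000δ² + 39000δ − 96813 = 0, a quadratic in δ.
The positive root is δ = [−39000 + √(39000² + 4·70000·96813)] / (2·70000) = (−39000 + 169200.000)/140000 ≈ 0.930.

δ ≈ 0.930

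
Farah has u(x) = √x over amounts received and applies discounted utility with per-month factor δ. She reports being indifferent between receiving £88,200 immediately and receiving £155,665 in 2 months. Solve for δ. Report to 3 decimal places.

Equating discounted utilities: u(88200) = δ^2·u(155665) ⇒ δ^2 = u(88200)/u(155665).
Since u(x) = √x, δ^2 = √(88200/155665) = 0.75273.
Hence δ = (0.75273)^(1/2) = 0.86760.

δ ≈ 0.868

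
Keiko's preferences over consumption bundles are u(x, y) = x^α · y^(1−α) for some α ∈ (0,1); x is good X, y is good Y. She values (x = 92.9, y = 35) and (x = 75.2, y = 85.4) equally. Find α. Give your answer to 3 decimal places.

Indifference: 92.9^α · 35^(1−α) = 75.2^α · 85.4^(1−α).
Taking logs: α·ln 92.9 + (1−α)·ln 35 = α·ln 75.2 + (1−α)·ln 85.4, i.e. α·0.211372 = (1−α)·0.891998.
So α/(1−α) = (0.891998)/(0.211372) = 4.220039, and α = 4.220039/5.220039 ≈ 0.808.

α ≈ 0.808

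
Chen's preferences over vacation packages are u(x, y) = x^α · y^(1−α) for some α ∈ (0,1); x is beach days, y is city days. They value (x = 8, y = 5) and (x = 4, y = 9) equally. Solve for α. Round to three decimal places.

α ≈ 0.459

Indifference: 8^α · 5^(1−α) = 4^α · 9^(1−α).
Rearrange to (8/4)^α = (9/5)^(1−α) and take logs: α·0.693147 = (1−α)·0.587787.
With A = 0.693147 and B = 0.587787: α·A = (1−α)·B, so α = B/(A+B) = 0.587787/1.280934 ≈ 0.459.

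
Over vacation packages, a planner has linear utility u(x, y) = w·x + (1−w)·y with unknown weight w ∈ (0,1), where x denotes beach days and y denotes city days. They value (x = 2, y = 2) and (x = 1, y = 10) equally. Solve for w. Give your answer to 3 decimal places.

Indifference: w·2 + (1−w)·2 = w·1 + (1−w)·10.
w·(2−1) = (1−w)·(10−2), i.e. w·1 = (1−w)·8.
The marginal rate of substitution is 8/1, so w = 8/(1+8) = 0.889.

w = 0.889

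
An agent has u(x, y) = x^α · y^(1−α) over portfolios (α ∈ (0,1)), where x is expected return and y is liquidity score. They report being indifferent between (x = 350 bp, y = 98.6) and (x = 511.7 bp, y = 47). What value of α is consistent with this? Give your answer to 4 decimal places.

Indifference: 350^α · 98.6^(1−α) = 511.7^α · 47^(1−α).
Rearrange to (350/511.7)^α = (47/98.6)^(1−α) and take logs: α·-0.3798054 = (1−α)·-0.7409237.
With A = -0.3798054 and B = -0.7409237: α·A = (1−α)·B, so α = B/(A+B) = -0.7409237/-1.1207291 ≈ 0.6611.

α ≈ 0.6611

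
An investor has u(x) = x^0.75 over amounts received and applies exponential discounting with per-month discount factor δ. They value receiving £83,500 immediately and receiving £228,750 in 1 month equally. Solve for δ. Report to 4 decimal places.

δ ≈ 0.4696

The payoff in 1 month is discounted by δ, so u(83500) = δ·u(228750) and δ = u(83500)/u(228750).
With u(x) = x^0.75: δ = 83500^0.75/228750^0.75 = (83500/228750)^0.75 = 0.46962.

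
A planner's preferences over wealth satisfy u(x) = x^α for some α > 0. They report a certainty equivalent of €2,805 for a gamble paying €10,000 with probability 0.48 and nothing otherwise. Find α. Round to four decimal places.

α ≈ 0.5774

EU(lottery) = 0.48·10000^α + 0.52·0 = 0.48·10000^α.
Setting u(2805) equal to that: 2805^α = 0.48·10000^α ⇒ (2805/10000)^α = 0.48.
α = ln(0.48) / ln(2805/10000) = -0.7339692/-1.2711816 ≈ 0.5774.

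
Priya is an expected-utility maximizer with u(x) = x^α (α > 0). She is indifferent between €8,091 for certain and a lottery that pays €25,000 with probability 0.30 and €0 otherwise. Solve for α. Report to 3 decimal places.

Since u(0) = 0, the lottery's EU is 0.30·25000^α.
Indifference: 8091^α = 0.30·25000^α, so (8091/25000)^α = 0.30.
Taking logs: α·ln(8091/25000) = ln(0.30), so α = -1.203973 / -1.128123 ≈ 1.067.

α ≈ 1.067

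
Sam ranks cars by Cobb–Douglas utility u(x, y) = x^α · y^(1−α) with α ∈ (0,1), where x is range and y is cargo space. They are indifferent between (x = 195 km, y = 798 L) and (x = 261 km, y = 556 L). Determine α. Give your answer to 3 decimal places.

The Cobb–Douglas utilities coincide, so 195^α·798^(1−α) = 261^α·556^(1−α).
Taking logs: α·ln 195 + (1−α)·ln 798 = α·ln 261 + (1−α)·ln 556, i.e. α·-0.291521 = (1−α)·-0.361340.
So α/(1−α) = (-0.361340)/(-0.291521) = 1.239499, and α = 1.239499/2.239499 ≈ 0.553.

α ≈ 0.553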